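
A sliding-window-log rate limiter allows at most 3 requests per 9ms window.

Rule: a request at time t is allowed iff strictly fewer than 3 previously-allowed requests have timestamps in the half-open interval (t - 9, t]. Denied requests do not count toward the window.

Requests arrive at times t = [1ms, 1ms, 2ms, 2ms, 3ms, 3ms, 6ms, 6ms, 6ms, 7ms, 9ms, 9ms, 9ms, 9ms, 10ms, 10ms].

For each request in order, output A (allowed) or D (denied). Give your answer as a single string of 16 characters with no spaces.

Tracking allowed requests in the window:
  req#1 t=1ms: ALLOW
  req#2 t=1ms: ALLOW
  req#3 t=2ms: ALLOW
  req#4 t=2ms: DENY
  req#5 t=3ms: DENY
  req#6 t=3ms: DENY
  req#7 t=6ms: DENY
  req#8 t=6ms: DENY
  req#9 t=6ms: DENY
  req#10 t=7ms: DENY
  req#11 t=9ms: DENY
  req#12 t=9ms: DENY
  req#13 t=9ms: DENY
  req#14 t=9ms: DENY
  req#15 t=10ms: ALLOW
  req#16 t=10ms: ALLOW

Answer: AAADDDDDDDDDDDAA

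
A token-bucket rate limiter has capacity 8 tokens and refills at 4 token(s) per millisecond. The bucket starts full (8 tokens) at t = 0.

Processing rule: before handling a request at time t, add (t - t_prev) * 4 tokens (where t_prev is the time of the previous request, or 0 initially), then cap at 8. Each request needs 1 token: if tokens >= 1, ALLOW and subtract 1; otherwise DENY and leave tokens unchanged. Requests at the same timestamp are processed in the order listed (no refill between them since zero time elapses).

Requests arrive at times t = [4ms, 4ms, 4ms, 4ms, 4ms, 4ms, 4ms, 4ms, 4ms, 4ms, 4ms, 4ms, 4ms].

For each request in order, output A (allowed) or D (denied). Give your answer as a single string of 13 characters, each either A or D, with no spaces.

Answer: AAAAAAAADDDDD

Derivation:
Simulating step by step:
  req#1 t=4ms: ALLOW
  req#2 t=4ms: ALLOW
  req#3 t=4ms: ALLOW
  req#4 t=4ms: ALLOW
  req#5 t=4ms: ALLOW
  req#6 t=4ms: ALLOW
  req#7 t=4ms: ALLOW
  req#8 t=4ms: ALLOW
  req#9 t=4ms: DENY
  req#10 t=4ms: DENY
  req#11 t=4ms: DENY
  req#12 t=4ms: DENY
  req#13 t=4ms: DENY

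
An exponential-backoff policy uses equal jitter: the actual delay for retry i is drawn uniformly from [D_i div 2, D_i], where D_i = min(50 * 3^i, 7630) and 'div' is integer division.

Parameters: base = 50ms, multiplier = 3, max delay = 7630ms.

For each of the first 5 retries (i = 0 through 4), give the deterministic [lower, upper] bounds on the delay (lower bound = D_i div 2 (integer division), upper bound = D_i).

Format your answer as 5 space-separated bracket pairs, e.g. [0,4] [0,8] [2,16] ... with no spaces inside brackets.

Computing bounds per retry:
  i=0: D_i=min(50*3^0,7630)=50, bounds=[25,50]
  i=1: D_i=min(50*3^1,7630)=150, bounds=[75,150]
  i=2: D_i=min(50*3^2,7630)=450, bounds=[225,450]
  i=3: D_i=min(50*3^3,7630)=1350, bounds=[675,1350]
  i=4: D_i=min(50*3^4,7630)=4050, bounds=[2025,4050]

Answer: [25,50] [75,150] [225,450] [675,1350] [2025,4050]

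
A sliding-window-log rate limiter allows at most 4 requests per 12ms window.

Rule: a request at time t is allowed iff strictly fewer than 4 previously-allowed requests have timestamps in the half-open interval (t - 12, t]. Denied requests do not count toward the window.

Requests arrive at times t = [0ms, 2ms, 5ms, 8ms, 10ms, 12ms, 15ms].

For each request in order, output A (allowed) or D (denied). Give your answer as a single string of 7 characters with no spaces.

Answer: AAAADAA

Derivation:
Tracking allowed requests in the window:
  req#1 t=0ms: ALLOW
  req#2 t=2ms: ALLOW
  req#3 t=5ms: ALLOW
  req#4 t=8ms: ALLOW
  req#5 t=10ms: DENY
  req#6 t=12ms: ALLOW
  req#7 t=15ms: ALLOW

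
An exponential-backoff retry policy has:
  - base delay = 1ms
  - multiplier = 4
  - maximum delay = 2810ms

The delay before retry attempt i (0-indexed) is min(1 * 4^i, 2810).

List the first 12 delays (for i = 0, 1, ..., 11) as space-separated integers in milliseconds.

Computing each delay:
  i=0: min(1*4^0, 2810) = 1
  i=1: min(1*4^1, 2810) = 4
  i=2: min(1*4^2, 2810) = 16
  i=3: min(1*4^3, 2810) = 64
  i=4: min(1*4^4, 2810) = 256
  i=5: min(1*4^5, 2810) = 1024
  i=6: min(1*4^6, 2810) = 2810
  i=7: min(1*4^7, 2810) = 2810
  i=8: min(1*4^8, 2810) = 2810
  i=9: min(1*4^9, 2810) = 2810
  i=10: min(1*4^10, 2810) = 2810
  i=11: min(1*4^11, 2810) = 2810

Answer: 1 4 16 64 256 1024 2810 2810 2810 2810 2810 2810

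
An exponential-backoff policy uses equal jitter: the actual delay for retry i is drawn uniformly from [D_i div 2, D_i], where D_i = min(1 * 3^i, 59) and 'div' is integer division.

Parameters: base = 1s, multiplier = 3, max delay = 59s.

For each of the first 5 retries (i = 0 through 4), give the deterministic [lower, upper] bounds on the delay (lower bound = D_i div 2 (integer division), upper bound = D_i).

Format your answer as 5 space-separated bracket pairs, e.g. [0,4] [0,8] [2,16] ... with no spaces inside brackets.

Answer: [0,1] [1,3] [4,9] [13,27] [29,59]

Derivation:
Computing bounds per retry:
  i=0: D_i=min(1*3^0,59)=1, bounds=[0,1]
  i=1: D_i=min(1*3^1,59)=3, bounds=[1,3]
  i=2: D_i=min(1*3^2,59)=9, bounds=[4,9]
  i=3: D_i=min(1*3^3,59)=27, bounds=[13,27]
  i=4: D_i=min(1*3^4,59)=59, bounds=[29,59]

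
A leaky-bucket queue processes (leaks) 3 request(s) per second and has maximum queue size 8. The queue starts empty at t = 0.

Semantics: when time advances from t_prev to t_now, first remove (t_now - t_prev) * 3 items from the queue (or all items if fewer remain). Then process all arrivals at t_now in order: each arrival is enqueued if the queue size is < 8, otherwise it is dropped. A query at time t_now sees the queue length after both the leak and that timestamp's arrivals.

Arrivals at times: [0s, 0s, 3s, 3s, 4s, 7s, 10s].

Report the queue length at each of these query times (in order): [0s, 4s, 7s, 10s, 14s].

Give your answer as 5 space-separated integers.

Queue lengths at query times:
  query t=0s: backlog = 2
  query t=4s: backlog = 1
  query t=7s: backlog = 1
  query t=10s: backlog = 1
  query t=14s: backlog = 0

Answer: 2 1 1 1 0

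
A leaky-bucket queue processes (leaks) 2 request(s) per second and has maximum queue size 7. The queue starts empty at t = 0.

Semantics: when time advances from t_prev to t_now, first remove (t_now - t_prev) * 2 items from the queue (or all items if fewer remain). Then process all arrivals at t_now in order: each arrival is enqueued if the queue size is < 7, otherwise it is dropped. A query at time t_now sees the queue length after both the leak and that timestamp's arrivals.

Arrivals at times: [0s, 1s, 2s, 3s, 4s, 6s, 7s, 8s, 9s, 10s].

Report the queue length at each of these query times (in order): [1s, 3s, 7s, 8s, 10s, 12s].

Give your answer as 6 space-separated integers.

Answer: 1 1 1 1 1 0

Derivation:
Queue lengths at query times:
  query t=1s: backlog = 1
  query t=3s: backlog = 1
  query t=7s: backlog = 1
  query t=8s: backlog = 1
  query t=10s: backlog = 1
  query t=12s: backlog = 0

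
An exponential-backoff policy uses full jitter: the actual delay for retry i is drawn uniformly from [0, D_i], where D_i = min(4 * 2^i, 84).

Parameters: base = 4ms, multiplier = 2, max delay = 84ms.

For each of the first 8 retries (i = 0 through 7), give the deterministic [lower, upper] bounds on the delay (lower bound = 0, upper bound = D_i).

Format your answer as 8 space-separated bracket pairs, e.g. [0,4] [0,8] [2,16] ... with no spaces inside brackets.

Answer: [0,4] [0,8] [0,16] [0,32] [0,64] [0,84] [0,84] [0,84]

Derivation:
Computing bounds per retry:
  i=0: D_i=min(4*2^0,84)=4, bounds=[0,4]
  i=1: D_i=min(4*2^1,84)=8, bounds=[0,8]
  i=2: D_i=min(4*2^2,84)=16, bounds=[0,16]
  i=3: D_i=min(4*2^3,84)=32, bounds=[0,32]
  i=4: D_i=min(4*2^4,84)=64, bounds=[0,64]
  i=5: D_i=min(4*2^5,84)=84, bounds=[0,84]
  i=6: D_i=min(4*2^6,84)=84, bounds=[0,84]
  i=7: D_i=min(4*2^7,84)=84, bounds=[0,84]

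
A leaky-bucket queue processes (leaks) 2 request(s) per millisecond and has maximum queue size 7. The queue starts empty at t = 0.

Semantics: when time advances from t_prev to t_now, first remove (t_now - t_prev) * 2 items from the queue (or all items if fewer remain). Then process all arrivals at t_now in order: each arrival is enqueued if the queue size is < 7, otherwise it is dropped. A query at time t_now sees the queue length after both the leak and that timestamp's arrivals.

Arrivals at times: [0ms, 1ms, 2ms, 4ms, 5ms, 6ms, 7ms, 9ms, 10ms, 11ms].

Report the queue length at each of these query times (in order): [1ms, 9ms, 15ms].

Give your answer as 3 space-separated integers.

Queue lengths at query times:
  query t=1ms: backlog = 1
  query t=9ms: backlog = 1
  query t=15ms: backlog = 0

Answer: 1 1 0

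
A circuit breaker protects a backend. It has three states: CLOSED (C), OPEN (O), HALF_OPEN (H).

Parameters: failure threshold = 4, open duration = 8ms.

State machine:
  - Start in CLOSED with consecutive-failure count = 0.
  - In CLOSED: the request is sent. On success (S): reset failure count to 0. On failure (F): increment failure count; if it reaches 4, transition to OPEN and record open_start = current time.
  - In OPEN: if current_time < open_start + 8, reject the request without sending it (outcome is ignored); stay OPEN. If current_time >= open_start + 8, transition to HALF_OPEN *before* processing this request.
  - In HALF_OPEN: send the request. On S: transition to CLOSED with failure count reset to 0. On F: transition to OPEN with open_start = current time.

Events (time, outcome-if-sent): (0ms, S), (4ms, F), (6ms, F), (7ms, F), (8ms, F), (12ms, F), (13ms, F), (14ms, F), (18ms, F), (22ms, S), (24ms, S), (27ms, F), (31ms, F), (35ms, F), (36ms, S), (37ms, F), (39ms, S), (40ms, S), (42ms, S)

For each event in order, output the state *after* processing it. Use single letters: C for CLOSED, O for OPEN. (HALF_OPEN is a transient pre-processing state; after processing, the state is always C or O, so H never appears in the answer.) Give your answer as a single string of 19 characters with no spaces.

Answer: CCCCOOOOOOOOOOOOOOO

Derivation:
State after each event:
  event#1 t=0ms outcome=S: state=CLOSED
  event#2 t=4ms outcome=F: state=CLOSED
  event#3 t=6ms outcome=F: state=CLOSED
  event#4 t=7ms outcome=F: state=CLOSED
  event#5 t=8ms outcome=F: state=OPEN
  event#6 t=12ms outcome=F: state=OPEN
  event#7 t=13ms outcome=F: state=OPEN
  event#8 t=14ms outcome=F: state=OPEN
  event#9 t=18ms outcome=F: state=OPEN
  event#10 t=22ms outcome=S: state=OPEN
  event#11 t=24ms outcome=S: state=OPEN
  event#12 t=27ms outcome=F: state=OPEN
  event#13 t=31ms outcome=F: state=OPEN
  event#14 t=35ms outcome=F: state=OPEN
  event#15 t=36ms outcome=S: state=OPEN
  event#16 t=37ms outcome=F: state=OPEN
  event#17 t=39ms outcome=S: state=OPEN
  event#18 t=40ms outcome=S: state=OPEN
  event#19 t=42ms outcome=S: state=OPEN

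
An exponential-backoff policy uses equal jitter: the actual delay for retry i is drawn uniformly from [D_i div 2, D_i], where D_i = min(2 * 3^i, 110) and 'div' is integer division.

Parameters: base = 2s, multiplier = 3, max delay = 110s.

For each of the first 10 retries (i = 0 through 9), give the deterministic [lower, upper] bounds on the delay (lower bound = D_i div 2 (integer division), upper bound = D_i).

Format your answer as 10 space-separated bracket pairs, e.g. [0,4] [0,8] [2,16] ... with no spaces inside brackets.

Answer: [1,2] [3,6] [9,18] [27,54] [55,110] [55,110] [55,110] [55,110] [55,110] [55,110]

Derivation:
Computing bounds per retry:
  i=0: D_i=min(2*3^0,110)=2, bounds=[1,2]
  i=1: D_i=min(2*3^1,110)=6, bounds=[3,6]
  i=2: D_i=min(2*3^2,110)=18, bounds=[9,18]
  i=3: D_i=min(2*3^3,110)=54, bounds=[27,54]
  i=4: D_i=min(2*3^4,110)=110, bounds=[55,110]
  i=5: D_i=min(2*3^5,110)=110, bounds=[55,110]
  i=6: D_i=min(2*3^6,110)=110, bounds=[55,110]
  i=7: D_i=min(2*3^7,110)=110, bounds=[55,110]
  i=8: D_i=min(2*3^8,110)=110, bounds=[55,110]
  i=9: D_i=min(2*3^9,110)=110, bounds=[55,110]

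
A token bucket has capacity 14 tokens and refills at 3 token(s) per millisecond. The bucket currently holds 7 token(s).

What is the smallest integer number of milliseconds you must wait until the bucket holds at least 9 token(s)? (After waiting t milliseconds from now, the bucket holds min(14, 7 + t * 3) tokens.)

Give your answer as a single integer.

Answer: 1

Derivation:
Need 7 + t * 3 >= 9, so t >= 2/3.
Smallest integer t = ceil(2/3) = 1.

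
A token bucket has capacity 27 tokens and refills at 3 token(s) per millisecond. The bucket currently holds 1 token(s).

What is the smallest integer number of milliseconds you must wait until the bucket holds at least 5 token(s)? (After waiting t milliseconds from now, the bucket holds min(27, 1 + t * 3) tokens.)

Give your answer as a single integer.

Answer: 2

Derivation:
Need 1 + t * 3 >= 5, so t >= 4/3.
Smallest integer t = ceil(4/3) = 2.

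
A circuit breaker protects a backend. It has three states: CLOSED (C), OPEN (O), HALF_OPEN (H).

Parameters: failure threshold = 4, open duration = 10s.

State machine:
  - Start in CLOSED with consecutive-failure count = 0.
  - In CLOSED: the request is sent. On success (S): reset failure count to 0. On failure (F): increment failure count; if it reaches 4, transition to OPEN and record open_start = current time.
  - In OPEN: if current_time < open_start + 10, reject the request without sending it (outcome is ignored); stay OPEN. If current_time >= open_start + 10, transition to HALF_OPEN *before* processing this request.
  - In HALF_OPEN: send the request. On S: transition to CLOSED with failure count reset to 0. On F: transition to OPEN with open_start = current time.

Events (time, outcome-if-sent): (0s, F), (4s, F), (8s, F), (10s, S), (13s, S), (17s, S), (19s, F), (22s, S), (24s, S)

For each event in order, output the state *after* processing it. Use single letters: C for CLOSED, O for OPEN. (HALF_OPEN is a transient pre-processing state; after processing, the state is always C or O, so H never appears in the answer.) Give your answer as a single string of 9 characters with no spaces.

Answer: CCCCCCCCC

Derivation:
State after each event:
  event#1 t=0s outcome=F: state=CLOSED
  event#2 t=4s outcome=F: state=CLOSED
  event#3 t=8s outcome=F: state=CLOSED
  event#4 t=10s outcome=S: state=CLOSED
  event#5 t=13s outcome=S: state=CLOSED
  event#6 t=17s outcome=S: state=CLOSED
  event#7 t=19s outcome=F: state=CLOSED
  event#8 t=22s outcome=S: state=CLOSED
  event#9 t=24s outcome=S: state=CLOSED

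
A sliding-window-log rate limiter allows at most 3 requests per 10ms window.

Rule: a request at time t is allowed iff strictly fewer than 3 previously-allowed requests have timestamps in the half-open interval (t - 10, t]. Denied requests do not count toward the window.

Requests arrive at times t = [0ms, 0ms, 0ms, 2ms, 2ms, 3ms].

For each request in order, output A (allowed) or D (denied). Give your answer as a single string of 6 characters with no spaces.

Answer: AAADDD

Derivation:
Tracking allowed requests in the window:
  req#1 t=0ms: ALLOW
  req#2 t=0ms: ALLOW
  req#3 t=0ms: ALLOW
  req#4 t=2ms: DENY
  req#5 t=2ms: DENY
  req#6 t=3ms: DENY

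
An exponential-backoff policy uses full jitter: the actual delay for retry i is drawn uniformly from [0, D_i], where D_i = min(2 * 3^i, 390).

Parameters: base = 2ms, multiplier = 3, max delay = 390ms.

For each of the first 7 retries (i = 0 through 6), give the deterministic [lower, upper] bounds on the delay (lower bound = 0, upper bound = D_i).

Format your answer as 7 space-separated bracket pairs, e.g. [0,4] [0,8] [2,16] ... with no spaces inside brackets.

Computing bounds per retry:
  i=0: D_i=min(2*3^0,390)=2, bounds=[0,2]
  i=1: D_i=min(2*3^1,390)=6, bounds=[0,6]
  i=2: D_i=min(2*3^2,390)=18, bounds=[0,18]
  i=3: D_i=min(2*3^3,390)=54, bounds=[0,54]
  i=4: D_i=min(2*3^4,390)=162, bounds=[0,162]
  i=5: D_i=min(2*3^5,390)=390, bounds=[0,390]
  i=6: D_i=min(2*3^6,390)=390, bounds=[0,390]

Answer: [0,2] [0,6] [0,18] [0,54] [0,162] [0,390] [0,390]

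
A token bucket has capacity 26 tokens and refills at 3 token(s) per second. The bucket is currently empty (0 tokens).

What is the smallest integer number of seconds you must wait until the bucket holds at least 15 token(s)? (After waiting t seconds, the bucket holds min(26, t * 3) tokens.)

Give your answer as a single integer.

Need t * 3 >= 15, so t >= 15/3.
Smallest integer t = ceil(15/3) = 5.

Answer: 5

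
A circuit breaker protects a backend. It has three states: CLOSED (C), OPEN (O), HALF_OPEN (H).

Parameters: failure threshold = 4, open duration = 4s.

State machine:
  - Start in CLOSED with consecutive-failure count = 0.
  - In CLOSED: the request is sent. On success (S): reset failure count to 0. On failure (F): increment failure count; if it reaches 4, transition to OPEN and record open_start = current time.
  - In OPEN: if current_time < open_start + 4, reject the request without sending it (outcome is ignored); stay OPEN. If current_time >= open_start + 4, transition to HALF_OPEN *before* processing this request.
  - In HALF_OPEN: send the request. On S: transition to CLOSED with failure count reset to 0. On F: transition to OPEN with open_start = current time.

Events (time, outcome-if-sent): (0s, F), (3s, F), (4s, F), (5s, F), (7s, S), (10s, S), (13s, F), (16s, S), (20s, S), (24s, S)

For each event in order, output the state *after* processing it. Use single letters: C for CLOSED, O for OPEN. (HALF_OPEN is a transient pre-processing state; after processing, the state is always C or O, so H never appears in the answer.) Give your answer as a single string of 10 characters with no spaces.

State after each event:
  event#1 t=0s outcome=F: state=CLOSED
  event#2 t=3s outcome=F: state=CLOSED
  event#3 t=4s outcome=F: state=CLOSED
  event#4 t=5s outcome=F: state=OPEN
  event#5 t=7s outcome=S: state=OPEN
  event#6 t=10s outcome=S: state=CLOSED
  event#7 t=13s outcome=F: state=CLOSED
  event#8 t=16s outcome=S: state=CLOSED
  event#9 t=20s outcome=S: state=CLOSED
  event#10 t=24s outcome=S: state=CLOSED

Answer: CCCOOCCCCC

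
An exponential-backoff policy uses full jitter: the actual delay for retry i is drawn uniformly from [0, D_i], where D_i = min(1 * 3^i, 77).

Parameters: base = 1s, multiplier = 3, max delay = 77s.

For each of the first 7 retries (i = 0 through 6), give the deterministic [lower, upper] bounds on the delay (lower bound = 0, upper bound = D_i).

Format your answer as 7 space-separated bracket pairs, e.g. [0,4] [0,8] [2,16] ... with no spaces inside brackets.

Computing bounds per retry:
  i=0: D_i=min(1*3^0,77)=1, bounds=[0,1]
  i=1: D_i=min(1*3^1,77)=3, bounds=[0,3]
  i=2: D_i=min(1*3^2,77)=9, bounds=[0,9]
  i=3: D_i=min(1*3^3,77)=27, bounds=[0,27]
  i=4: D_i=min(1*3^4,77)=77, bounds=[0,77]
  i=5: D_i=min(1*3^5,77)=77, bounds=[0,77]
  i=6: D_i=min(1*3^6,77)=77, bounds=[0,77]

Answer: [0,1] [0,3] [0,9] [0,27] [0,77] [0,77] [0,77]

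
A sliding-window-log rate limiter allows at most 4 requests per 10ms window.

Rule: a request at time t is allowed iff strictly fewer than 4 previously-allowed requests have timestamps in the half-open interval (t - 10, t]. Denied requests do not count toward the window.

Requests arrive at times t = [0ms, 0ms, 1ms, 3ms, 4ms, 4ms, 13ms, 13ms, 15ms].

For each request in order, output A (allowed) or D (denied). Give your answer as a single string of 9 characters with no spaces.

Answer: AAAADDAAA

Derivation:
Tracking allowed requests in the window:
  req#1 t=0ms: ALLOW
  req#2 t=0ms: ALLOW
  req#3 t=1ms: ALLOW
  req#4 t=3ms: ALLOW
  req#5 t=4ms: DENY
  req#6 t=4ms: DENY
  req#7 t=13ms: ALLOW
  req#8 t=13ms: ALLOW
  req#9 t=15ms: ALLOW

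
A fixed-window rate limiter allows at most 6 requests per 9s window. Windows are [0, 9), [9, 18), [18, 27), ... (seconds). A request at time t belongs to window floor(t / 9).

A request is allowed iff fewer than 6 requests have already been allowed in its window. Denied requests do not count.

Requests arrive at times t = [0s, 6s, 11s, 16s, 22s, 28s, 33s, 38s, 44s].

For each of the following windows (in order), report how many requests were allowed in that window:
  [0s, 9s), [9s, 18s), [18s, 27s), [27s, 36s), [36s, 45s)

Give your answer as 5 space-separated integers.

Processing requests:
  req#1 t=0s (window 0): ALLOW
  req#2 t=6s (window 0): ALLOW
  req#3 t=11s (window 1): ALLOW
  req#4 t=16s (window 1): ALLOW
  req#5 t=22s (window 2): ALLOW
  req#6 t=28s (window 3): ALLOW
  req#7 t=33s (window 3): ALLOW
  req#8 t=38s (window 4): ALLOW
  req#9 t=44s (window 4): ALLOW

Allowed counts by window: 2 2 1 2 2

Answer: 2 2 1 2 2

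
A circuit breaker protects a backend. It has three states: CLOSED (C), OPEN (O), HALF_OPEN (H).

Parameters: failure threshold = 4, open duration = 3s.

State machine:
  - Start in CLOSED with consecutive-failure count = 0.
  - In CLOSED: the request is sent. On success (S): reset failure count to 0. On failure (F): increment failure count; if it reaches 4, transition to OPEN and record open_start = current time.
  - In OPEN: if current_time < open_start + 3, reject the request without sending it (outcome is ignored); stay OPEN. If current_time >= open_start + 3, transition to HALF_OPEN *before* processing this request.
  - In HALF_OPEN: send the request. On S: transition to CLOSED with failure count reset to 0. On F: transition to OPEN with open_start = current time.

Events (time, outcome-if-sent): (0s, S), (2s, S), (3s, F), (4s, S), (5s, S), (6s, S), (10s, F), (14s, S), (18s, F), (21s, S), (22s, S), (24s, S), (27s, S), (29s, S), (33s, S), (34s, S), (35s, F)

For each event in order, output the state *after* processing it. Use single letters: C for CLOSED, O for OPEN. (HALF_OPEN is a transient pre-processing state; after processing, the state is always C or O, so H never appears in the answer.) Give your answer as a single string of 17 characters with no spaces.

State after each event:
  event#1 t=0s outcome=S: state=CLOSED
  event#2 t=2s outcome=S: state=CLOSED
  event#3 t=3s outcome=F: state=CLOSED
  event#4 t=4s outcome=S: state=CLOSED
  event#5 t=5s outcome=S: state=CLOSED
  event#6 t=6s outcome=S: state=CLOSED
  event#7 t=10s outcome=F: state=CLOSED
  event#8 t=14s outcome=S: state=CLOSED
  event#9 t=18s outcome=F: state=CLOSED
  event#10 t=21s outcome=S: state=CLOSED
  event#11 t=22s outcome=S: state=CLOSED
  event#12 t=24s outcome=S: state=CLOSED
  event#13 t=27s outcome=S: state=CLOSED
  event#14 t=29s outcome=S: state=CLOSED
  event#15 t=33s outcome=S: state=CLOSED
  event#16 t=34s outcome=S: state=CLOSED
  event#17 t=35s outcome=F: state=CLOSED

Answer: CCCCCCCCCCCCCCCCC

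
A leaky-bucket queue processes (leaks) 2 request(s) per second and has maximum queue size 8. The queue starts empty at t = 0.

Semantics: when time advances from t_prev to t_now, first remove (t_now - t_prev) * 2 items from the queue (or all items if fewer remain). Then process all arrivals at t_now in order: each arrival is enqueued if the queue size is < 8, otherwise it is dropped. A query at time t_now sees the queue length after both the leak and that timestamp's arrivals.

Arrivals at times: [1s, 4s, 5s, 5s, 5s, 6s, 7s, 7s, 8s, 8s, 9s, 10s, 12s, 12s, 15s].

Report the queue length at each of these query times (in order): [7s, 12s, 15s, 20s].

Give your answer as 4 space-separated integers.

Answer: 2 2 1 0

Derivation:
Queue lengths at query times:
  query t=7s: backlog = 2
  query t=12s: backlog = 2
  query t=15s: backlog = 1
  query t=20s: backlog = 0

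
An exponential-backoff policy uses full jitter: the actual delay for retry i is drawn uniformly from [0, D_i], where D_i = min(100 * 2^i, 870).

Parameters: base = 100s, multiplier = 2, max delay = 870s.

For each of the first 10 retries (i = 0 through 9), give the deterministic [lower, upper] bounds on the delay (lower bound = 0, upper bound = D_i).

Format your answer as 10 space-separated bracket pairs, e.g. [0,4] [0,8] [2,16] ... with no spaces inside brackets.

Answer: [0,100] [0,200] [0,400] [0,800] [0,870] [0,870] [0,870] [0,870] [0,870] [0,870]

Derivation:
Computing bounds per retry:
  i=0: D_i=min(100*2^0,870)=100, bounds=[0,100]
  i=1: D_i=min(100*2^1,870)=200, bounds=[0,200]
  i=2: D_i=min(100*2^2,870)=400, bounds=[0,400]
  i=3: D_i=min(100*2^3,870)=800, bounds=[0,800]
  i=4: D_i=min(100*2^4,870)=870, bounds=[0,870]
  i=5: D_i=min(100*2^5,870)=870, bounds=[0,870]
  i=6: D_i=min(100*2^6,870)=870, bounds=[0,870]
  i=7: D_i=min(100*2^7,870)=870, bounds=[0,870]
  i=8: D_i=min(100*2^8,870)=870, bounds=[0,870]
  i=9: D_i=min(100*2^9,870)=870, bounds=[0,870]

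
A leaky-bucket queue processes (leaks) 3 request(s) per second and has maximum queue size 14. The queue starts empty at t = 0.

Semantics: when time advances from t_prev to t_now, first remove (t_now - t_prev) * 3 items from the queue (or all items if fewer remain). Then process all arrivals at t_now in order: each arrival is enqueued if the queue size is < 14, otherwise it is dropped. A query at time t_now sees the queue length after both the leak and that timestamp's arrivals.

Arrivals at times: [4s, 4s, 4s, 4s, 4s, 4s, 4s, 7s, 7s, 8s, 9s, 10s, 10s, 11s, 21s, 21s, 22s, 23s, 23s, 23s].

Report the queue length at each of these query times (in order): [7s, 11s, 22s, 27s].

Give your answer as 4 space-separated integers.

Queue lengths at query times:
  query t=7s: backlog = 2
  query t=11s: backlog = 1
  query t=22s: backlog = 1
  query t=27s: backlog = 0

Answer: 2 1 1 0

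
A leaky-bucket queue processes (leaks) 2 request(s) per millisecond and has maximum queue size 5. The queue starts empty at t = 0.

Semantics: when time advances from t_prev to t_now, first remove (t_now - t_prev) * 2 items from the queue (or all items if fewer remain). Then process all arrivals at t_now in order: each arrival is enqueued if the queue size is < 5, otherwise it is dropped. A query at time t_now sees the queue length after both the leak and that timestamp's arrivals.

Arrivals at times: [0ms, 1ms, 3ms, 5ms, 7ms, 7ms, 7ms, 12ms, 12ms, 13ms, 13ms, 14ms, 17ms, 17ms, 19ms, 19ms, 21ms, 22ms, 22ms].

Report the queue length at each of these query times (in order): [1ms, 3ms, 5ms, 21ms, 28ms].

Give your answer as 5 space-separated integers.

Queue lengths at query times:
  query t=1ms: backlog = 1
  query t=3ms: backlog = 1
  query t=5ms: backlog = 1
  query t=21ms: backlog = 1
  query t=28ms: backlog = 0

Answer: 1 1 1 1 0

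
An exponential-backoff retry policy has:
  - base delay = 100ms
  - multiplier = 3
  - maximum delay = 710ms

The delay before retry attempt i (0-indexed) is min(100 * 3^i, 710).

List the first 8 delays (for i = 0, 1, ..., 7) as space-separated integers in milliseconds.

Answer: 100 300 710 710 710 710 710 710

Derivation:
Computing each delay:
  i=0: min(100*3^0, 710) = 100
  i=1: min(100*3^1, 710) = 300
  i=2: min(100*3^2, 710) = 710
  i=3: min(100*3^3, 710) = 710
  i=4: min(100*3^4, 710) = 710
  i=5: min(100*3^5, 710) = 710
  i=6: min(100*3^6, 710) = 710
  i=7: min(100*3^7, 710) = 710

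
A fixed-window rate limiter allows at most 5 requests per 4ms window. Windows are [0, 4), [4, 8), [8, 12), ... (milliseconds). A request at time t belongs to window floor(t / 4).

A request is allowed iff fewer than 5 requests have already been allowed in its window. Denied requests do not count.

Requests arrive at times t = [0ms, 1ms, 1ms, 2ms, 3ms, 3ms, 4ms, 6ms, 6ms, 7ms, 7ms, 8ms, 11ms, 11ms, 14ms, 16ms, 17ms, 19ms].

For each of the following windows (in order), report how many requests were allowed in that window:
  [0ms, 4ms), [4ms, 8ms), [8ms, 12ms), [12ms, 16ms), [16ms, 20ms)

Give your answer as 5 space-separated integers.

Answer: 5 5 3 1 3

Derivation:
Processing requests:
  req#1 t=0ms (window 0): ALLOW
  req#2 t=1ms (window 0): ALLOW
  req#3 t=1ms (window 0): ALLOW
  req#4 t=2ms (window 0): ALLOW
  req#5 t=3ms (window 0): ALLOW
  req#6 t=3ms (window 0): DENY
  req#7 t=4ms (window 1): ALLOW
  req#8 t=6ms (window 1): ALLOW
  req#9 t=6ms (window 1): ALLOW
  req#10 t=7ms (window 1): ALLOW
  req#11 t=7ms (window 1): ALLOW
  req#12 t=8ms (window 2): ALLOW
  req#13 t=11ms (window 2): ALLOW
  req#14 t=11ms (window 2): ALLOW
  req#15 t=14ms (window 3): ALLOW
  req#16 t=16ms (window 4): ALLOW
  req#17 t=17ms (window 4): ALLOW
  req#18 t=19ms (window 4): ALLOW

Allowed counts by window: 5 5 3 1 3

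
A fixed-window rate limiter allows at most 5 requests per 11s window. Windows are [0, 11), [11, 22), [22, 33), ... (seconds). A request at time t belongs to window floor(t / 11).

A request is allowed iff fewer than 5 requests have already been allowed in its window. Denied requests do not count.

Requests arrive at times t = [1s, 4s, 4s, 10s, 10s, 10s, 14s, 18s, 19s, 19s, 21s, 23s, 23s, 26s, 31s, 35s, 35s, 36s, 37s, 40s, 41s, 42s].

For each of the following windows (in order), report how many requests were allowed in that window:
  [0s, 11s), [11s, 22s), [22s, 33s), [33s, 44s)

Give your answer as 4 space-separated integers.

Processing requests:
  req#1 t=1s (window 0): ALLOW
  req#2 t=4s (window 0): ALLOW
  req#3 t=4s (window 0): ALLOW
  req#4 t=10s (window 0): ALLOW
  req#5 t=10s (window 0): ALLOW
  req#6 t=10s (window 0): DENY
  req#7 t=14s (window 1): ALLOW
  req#8 t=18s (window 1): ALLOW
  req#9 t=19s (window 1): ALLOW
  req#10 t=19s (window 1): ALLOW
  req#11 t=21s (window 1): ALLOW
  req#12 t=23s (window 2): ALLOW
  req#13 t=23s (window 2): ALLOW
  req#14 t=26s (window 2): ALLOW
  req#15 t=31s (window 2): ALLOW
  req#16 t=35s (window 3): ALLOW
  req#17 t=35s (window 3): ALLOW
  req#18 t=36s (window 3): ALLOW
  req#19 t=37s (window 3): ALLOW
  req#20 t=40s (window 3): ALLOW
  req#21 t=41s (window 3): DENY
  req#22 t=42s (window 3): DENY

Allowed counts by window: 5 5 4 5

Answer: 5 5 4 5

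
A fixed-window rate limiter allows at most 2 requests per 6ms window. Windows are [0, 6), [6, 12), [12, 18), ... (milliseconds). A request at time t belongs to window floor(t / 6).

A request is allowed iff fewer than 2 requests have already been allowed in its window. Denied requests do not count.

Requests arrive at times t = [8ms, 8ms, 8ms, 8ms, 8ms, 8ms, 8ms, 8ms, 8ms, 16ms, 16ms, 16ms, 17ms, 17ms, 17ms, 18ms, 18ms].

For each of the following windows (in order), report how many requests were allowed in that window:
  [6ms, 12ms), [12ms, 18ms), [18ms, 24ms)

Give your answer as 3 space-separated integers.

Processing requests:
  req#1 t=8ms (window 1): ALLOW
  req#2 t=8ms (window 1): ALLOW
  req#3 t=8ms (window 1): DENY
  req#4 t=8ms (window 1): DENY
  req#5 t=8ms (window 1): DENY
  req#6 t=8ms (window 1): DENY
  req#7 t=8ms (window 1): DENY
  req#8 t=8ms (window 1): DENY
  req#9 t=8ms (window 1): DENY
  req#10 t=16ms (window 2): ALLOW
  req#11 t=16ms (window 2): ALLOW
  req#12 t=16ms (window 2): DENY
  req#13 t=17ms (window 2): DENY
  req#14 t=17ms (window 2): DENY
  req#15 t=17ms (window 2): DENY
  req#16 t=18ms (window 3): ALLOW
  req#17 t=18ms (window 3): ALLOW

Allowed counts by window: 2 2 2

Answer: 2 2 2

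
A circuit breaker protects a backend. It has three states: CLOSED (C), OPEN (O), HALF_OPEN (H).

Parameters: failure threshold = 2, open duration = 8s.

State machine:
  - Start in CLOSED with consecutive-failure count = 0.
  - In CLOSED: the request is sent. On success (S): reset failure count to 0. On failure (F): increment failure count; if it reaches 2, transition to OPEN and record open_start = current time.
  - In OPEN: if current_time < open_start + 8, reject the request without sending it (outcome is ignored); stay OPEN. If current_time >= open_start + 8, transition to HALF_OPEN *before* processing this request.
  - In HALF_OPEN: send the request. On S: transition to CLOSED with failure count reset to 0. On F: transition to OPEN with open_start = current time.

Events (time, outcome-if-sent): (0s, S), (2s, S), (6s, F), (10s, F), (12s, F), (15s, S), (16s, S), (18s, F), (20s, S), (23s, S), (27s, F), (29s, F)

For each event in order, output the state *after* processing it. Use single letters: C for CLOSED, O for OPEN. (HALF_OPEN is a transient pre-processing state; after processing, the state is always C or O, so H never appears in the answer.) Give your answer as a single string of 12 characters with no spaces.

Answer: CCCOOOOOOOOO

Derivation:
State after each event:
  event#1 t=0s outcome=S: state=CLOSED
  event#2 t=2s outcome=S: state=CLOSED
  event#3 t=6s outcome=F: state=CLOSED
  event#4 t=10s outcome=F: state=OPEN
  event#5 t=12s outcome=F: state=OPEN
  event#6 t=15s outcome=S: state=OPEN
  event#7 t=16s outcome=S: state=OPEN
  event#8 t=18s outcome=F: state=OPEN
  event#9 t=20s outcome=S: state=OPEN
  event#10 t=23s outcome=S: state=OPEN
  event#11 t=27s outcome=F: state=OPEN
  event#12 t=29s outcome=F: state=OPEN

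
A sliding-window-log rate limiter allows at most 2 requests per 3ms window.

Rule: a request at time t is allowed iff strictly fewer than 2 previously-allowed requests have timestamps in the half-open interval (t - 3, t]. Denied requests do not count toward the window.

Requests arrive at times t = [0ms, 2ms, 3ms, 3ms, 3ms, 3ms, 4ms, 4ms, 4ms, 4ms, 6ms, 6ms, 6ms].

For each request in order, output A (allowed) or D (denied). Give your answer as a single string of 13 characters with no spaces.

Tracking allowed requests in the window:
  req#1 t=0ms: ALLOW
  req#2 t=2ms: ALLOW
  req#3 t=3ms: ALLOW
  req#4 t=3ms: DENY
  req#5 t=3ms: DENY
  req#6 t=3ms: DENY
  req#7 t=4ms: DENY
  req#8 t=4ms: DENY
  req#9 t=4ms: DENY
  req#10 t=4ms: DENY
  req#11 t=6ms: ALLOW
  req#12 t=6ms: ALLOW
  req#13 t=6ms: DENY

Answer: AAADDDDDDDAAD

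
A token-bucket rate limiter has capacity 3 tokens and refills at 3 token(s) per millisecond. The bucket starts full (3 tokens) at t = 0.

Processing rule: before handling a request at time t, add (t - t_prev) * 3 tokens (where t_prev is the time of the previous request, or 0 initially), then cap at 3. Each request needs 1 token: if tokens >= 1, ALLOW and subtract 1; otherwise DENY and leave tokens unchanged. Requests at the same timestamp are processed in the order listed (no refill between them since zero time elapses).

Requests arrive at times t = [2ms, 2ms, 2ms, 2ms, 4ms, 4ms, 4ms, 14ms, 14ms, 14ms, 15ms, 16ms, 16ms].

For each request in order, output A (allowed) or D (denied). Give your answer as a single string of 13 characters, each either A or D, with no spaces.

Answer: AAADAAAAAAAAA

Derivation:
Simulating step by step:
  req#1 t=2ms: ALLOW
  req#2 t=2ms: ALLOW
  req#3 t=2ms: ALLOW
  req#4 t=2ms: DENY
  req#5 t=4ms: ALLOW
  req#6 t=4ms: ALLOW
  req#7 t=4ms: ALLOW
  req#8 t=14ms: ALLOW
  req#9 t=14ms: ALLOW
  req#10 t=14ms: ALLOW
  req#11 t=15ms: ALLOW
  req#12 t=16ms: ALLOW
  req#13 t=16ms: ALLOW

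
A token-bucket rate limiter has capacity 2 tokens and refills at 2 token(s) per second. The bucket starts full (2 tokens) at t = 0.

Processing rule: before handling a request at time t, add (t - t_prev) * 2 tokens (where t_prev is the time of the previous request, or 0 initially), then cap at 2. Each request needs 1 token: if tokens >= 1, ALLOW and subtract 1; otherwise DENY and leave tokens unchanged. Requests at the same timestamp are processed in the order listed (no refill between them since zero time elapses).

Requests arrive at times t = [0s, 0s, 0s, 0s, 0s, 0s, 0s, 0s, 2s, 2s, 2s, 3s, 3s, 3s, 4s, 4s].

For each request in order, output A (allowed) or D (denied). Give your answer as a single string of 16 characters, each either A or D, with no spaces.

Answer: AADDDDDDAADAADAA

Derivation:
Simulating step by step:
  req#1 t=0s: ALLOW
  req#2 t=0s: ALLOW
  req#3 t=0s: DENY
  req#4 t=0s: DENY
  req#5 t=0s: DENY
  req#6 t=0s: DENY
  req#7 t=0s: DENY
  req#8 t=0s: DENY
  req#9 t=2s: ALLOW
  req#10 t=2s: ALLOW
  req#11 t=2s: DENY
  req#12 t=3s: ALLOW
  req#13 t=3s: ALLOW
  req#14 t=3s: DENY
  req#15 t=4s: ALLOW
  req#16 t=4s: ALLOW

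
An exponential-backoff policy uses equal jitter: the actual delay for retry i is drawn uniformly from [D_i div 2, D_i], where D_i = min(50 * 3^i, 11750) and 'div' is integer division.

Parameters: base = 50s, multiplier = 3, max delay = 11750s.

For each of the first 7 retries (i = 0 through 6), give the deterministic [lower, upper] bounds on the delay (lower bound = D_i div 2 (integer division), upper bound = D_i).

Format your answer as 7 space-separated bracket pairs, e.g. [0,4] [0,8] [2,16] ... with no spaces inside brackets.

Answer: [25,50] [75,150] [225,450] [675,1350] [2025,4050] [5875,11750] [5875,11750]

Derivation:
Computing bounds per retry:
  i=0: D_i=min(50*3^0,11750)=50, bounds=[25,50]
  i=1: D_i=min(50*3^1,11750)=150, bounds=[75,150]
  i=2: D_i=min(50*3^2,11750)=450, bounds=[225,450]
  i=3: D_i=min(50*3^3,11750)=1350, bounds=[675,1350]
  i=4: D_i=min(50*3^4,11750)=4050, bounds=[2025,4050]
  i=5: D_i=min(50*3^5,11750)=11750, bounds=[5875,11750]
  i=6: D_i=min(50*3^6,11750)=11750, bounds=[5875,11750]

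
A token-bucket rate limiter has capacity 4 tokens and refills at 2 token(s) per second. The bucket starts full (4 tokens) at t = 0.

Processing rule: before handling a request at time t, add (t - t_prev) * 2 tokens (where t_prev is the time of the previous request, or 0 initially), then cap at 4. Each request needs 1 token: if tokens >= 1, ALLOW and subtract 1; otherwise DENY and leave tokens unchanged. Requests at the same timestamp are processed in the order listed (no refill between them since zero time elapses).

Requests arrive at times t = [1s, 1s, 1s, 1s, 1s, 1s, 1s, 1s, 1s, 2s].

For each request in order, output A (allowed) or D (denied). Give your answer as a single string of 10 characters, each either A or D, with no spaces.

Simulating step by step:
  req#1 t=1s: ALLOW
  req#2 t=1s: ALLOW
  req#3 t=1s: ALLOW
  req#4 t=1s: ALLOW
  req#5 t=1s: DENY
  req#6 t=1s: DENY
  req#7 t=1s: DENY
  req#8 t=1s: DENY
  req#9 t=1s: DENY
  req#10 t=2s: ALLOW

Answer: AAAADDDDDA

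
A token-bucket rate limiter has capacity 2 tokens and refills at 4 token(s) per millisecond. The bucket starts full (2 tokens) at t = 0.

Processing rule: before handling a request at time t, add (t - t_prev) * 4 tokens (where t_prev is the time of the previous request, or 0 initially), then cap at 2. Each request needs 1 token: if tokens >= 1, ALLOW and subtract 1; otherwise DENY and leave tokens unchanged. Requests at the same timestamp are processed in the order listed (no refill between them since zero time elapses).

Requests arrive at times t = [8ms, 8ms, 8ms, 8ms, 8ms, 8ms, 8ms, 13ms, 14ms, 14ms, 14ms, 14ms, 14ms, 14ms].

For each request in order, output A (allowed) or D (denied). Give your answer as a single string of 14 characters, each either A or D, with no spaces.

Simulating step by step:
  req#1 t=8ms: ALLOW
  req#2 t=8ms: ALLOW
  req#3 t=8ms: DENY
  req#4 t=8ms: DENY
  req#5 t=8ms: DENY
  req#6 t=8ms: DENY
  req#7 t=8ms: DENY
  req#8 t=13ms: ALLOW
  req#9 t=14ms: ALLOW
  req#10 t=14ms: ALLOW
  req#11 t=14ms: DENY
  req#12 t=14ms: DENY
  req#13 t=14ms: DENY
  req#14 t=14ms: DENY

Answer: AADDDDDAAADDDD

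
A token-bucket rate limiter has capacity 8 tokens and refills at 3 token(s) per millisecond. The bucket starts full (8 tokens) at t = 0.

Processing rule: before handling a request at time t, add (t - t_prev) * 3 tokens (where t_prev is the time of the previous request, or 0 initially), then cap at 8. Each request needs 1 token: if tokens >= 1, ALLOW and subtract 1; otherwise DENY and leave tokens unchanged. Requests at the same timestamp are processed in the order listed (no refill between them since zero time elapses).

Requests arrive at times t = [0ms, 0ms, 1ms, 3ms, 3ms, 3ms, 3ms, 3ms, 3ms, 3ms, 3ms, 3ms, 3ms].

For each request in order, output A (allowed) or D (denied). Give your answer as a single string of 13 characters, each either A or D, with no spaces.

Simulating step by step:
  req#1 t=0ms: ALLOW
  req#2 t=0ms: ALLOW
  req#3 t=1ms: ALLOW
  req#4 t=3ms: ALLOW
  req#5 t=3ms: ALLOW
  req#6 t=3ms: ALLOW
  req#7 t=3ms: ALLOW
  req#8 t=3ms: ALLOW
  req#9 t=3ms: ALLOW
  req#10 t=3ms: ALLOW
  req#11 t=3ms: ALLOW
  req#12 t=3ms: DENY
  req#13 t=3ms: DENY

Answer: AAAAAAAAAAADD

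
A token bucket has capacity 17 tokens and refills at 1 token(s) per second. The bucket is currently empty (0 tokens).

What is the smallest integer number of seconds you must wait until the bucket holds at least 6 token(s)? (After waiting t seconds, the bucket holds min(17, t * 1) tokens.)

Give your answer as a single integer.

Answer: 6

Derivation:
Need t * 1 >= 6, so t >= 6/1.
Smallest integer t = ceil(6/1) = 6.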